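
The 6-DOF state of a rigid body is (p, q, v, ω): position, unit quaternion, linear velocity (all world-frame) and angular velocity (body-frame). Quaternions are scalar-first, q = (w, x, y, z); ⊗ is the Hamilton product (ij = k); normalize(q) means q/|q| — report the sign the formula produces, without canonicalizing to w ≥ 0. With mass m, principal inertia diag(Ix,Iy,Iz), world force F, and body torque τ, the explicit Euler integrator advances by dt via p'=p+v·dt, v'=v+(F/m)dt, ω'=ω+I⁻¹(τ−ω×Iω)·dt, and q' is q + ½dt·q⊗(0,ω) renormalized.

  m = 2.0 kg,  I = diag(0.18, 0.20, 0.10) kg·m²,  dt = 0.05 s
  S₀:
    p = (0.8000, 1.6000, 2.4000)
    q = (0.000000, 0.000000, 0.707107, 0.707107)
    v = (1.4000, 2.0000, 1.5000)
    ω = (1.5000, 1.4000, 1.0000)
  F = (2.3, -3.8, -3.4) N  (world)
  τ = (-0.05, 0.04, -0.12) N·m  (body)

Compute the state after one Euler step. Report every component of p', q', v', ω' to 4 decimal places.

linear accel F/m = (1.1500, -1.9000, -1.7000)
new position p' = (0.8700, 1.7000, 2.4750)
new velocity v' = (1.4575, 1.9050, 1.4150)
α = I⁻¹(τ − ω×Iω) = (0.5000, -0.4000, -1.6200)
ω' = ω + α·dt = (1.5250, 1.3800, 0.9190)
q⊗(0,ω) = (-1.6970568, -0.2828428, 1.0606605, -1.0606605)
q' = normalize(q + ½dt·q⊗(0,ω)) = (-0.0424, -0.0071, 0.7324, 0.6795)

p' = (0.8700, 1.7000, 2.4750)
q' = (-0.0424, -0.0071, 0.7324, 0.6795)
v' = (1.4575, 1.9050, 1.4150)
ω' = (1.5250, 1.3800, 0.9190)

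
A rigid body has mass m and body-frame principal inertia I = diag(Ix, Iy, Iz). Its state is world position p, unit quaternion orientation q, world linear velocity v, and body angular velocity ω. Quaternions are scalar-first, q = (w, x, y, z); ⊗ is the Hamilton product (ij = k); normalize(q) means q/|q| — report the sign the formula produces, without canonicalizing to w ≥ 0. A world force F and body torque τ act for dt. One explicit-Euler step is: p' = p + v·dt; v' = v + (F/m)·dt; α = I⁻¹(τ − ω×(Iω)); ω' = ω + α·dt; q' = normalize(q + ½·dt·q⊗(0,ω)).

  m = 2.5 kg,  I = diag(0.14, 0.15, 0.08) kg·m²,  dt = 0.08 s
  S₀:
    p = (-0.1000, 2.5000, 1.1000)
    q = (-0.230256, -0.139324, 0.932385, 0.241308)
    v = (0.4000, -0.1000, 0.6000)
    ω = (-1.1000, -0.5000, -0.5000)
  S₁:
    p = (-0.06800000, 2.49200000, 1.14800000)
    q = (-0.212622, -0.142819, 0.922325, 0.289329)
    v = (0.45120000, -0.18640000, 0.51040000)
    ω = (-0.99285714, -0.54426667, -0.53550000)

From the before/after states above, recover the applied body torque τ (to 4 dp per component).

τ = (0.1700, -0.0500, -0.0300)

Δω = ω₁−ω₀ = (0.10714286, -0.04426667, -0.03550000)
applied torque τ = (0.1700, -0.0500, -0.0300)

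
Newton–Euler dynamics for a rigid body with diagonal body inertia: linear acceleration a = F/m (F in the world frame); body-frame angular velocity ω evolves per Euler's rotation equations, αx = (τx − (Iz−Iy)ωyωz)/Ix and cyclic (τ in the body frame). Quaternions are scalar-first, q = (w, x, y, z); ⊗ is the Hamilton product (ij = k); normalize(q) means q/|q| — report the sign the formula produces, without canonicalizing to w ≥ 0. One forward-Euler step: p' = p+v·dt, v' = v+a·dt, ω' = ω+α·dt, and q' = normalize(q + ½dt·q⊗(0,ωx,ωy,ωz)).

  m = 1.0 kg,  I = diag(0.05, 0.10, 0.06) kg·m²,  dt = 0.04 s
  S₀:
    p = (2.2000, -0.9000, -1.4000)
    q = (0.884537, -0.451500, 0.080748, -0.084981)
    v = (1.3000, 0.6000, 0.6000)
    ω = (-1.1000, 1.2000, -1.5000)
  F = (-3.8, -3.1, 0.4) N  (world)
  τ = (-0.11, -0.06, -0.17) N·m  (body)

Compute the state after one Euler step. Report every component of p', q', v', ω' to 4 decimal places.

linear accel F/m = (-3.8000, -3.1000, 0.4000)
p + v·dt = (2.2520, -0.8760, -1.3760)
v' = v + a·dt = (1.1480, 0.4760, 0.6160)
gyro term ω×Iω = (0.0720, -0.0165, -0.0660)
α = I⁻¹(τ − ω×Iω) = (-3.6400, -0.4350, -1.7333)
ω' = ω + α·dt = (-1.2456, 1.1826, -1.5693)
Hamilton product q⊗(0,ω) = (-0.7210191, -0.9921355, 0.4776735, -1.7797827)
q' = normalize(q + ½dt·q⊗(0,ω)) = (0.8693, -0.4709, 0.0902, -0.1205)

p' = (2.2520, -0.8760, -1.3760)
q' = (0.8693, -0.4709, 0.0902, -0.1205)
v' = (1.1480, 0.4760, 0.6160)
ω' = (-1.2456, 1.1826, -1.5693)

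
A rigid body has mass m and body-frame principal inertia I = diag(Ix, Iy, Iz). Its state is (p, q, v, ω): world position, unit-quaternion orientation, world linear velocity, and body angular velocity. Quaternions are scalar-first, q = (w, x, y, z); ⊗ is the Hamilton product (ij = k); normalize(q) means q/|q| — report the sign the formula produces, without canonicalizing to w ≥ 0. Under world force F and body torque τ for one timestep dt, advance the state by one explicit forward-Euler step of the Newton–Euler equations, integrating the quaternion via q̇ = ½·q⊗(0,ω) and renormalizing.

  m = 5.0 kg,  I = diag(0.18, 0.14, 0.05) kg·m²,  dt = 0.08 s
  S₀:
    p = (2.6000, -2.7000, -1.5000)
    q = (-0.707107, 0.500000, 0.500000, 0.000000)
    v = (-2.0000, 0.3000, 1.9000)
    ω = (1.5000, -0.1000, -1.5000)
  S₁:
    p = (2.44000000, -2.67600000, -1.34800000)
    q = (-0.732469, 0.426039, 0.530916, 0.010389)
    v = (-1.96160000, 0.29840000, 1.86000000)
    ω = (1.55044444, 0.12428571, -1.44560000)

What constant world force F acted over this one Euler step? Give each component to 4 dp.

F = (2.4000, -0.1000, -2.5000)

Δv = v₁−v₀ = (0.03840000, -0.00160000, -0.04000000)
m·(v₁−v₀)/dt = (2.4000, -0.1000, -2.5000)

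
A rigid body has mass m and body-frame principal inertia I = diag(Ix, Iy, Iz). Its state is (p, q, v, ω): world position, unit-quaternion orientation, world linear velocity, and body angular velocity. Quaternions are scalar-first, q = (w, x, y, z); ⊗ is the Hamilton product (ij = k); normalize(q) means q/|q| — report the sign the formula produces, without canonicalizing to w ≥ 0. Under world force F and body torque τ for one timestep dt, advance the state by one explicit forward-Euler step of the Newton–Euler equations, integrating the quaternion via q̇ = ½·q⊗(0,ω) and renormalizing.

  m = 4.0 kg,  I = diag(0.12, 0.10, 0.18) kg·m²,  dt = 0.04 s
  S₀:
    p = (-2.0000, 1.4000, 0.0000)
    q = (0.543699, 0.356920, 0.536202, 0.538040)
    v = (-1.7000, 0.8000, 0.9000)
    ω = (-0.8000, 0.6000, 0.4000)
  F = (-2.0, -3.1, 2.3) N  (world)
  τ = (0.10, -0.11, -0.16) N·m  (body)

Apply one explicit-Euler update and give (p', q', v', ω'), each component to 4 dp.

p' = (-2.0680, 1.4320, 0.0360)
q' = (0.5385, 0.3460, 0.5311, 0.5551)
v' = (-1.7200, 0.7690, 0.9230)
ω' = (-0.7731, 0.5483, 0.3623)

angular accel α = (0.6733, -1.2920, -0.9422)
ω + α·dt = (-0.7731, 0.5483, 0.3623)
Hamilton product q⊗(0,ω) = (-0.2514012, -0.5433024, -0.2469806, 0.8605932)
q' = normalize(q + ½dt·q⊗(0,ω)) = (0.5385, 0.3460, 0.5311, 0.5551)
new position p' = (-2.0680, 1.4320, 0.0360)
new velocity v' = (-1.7200, 0.7690, 0.9230)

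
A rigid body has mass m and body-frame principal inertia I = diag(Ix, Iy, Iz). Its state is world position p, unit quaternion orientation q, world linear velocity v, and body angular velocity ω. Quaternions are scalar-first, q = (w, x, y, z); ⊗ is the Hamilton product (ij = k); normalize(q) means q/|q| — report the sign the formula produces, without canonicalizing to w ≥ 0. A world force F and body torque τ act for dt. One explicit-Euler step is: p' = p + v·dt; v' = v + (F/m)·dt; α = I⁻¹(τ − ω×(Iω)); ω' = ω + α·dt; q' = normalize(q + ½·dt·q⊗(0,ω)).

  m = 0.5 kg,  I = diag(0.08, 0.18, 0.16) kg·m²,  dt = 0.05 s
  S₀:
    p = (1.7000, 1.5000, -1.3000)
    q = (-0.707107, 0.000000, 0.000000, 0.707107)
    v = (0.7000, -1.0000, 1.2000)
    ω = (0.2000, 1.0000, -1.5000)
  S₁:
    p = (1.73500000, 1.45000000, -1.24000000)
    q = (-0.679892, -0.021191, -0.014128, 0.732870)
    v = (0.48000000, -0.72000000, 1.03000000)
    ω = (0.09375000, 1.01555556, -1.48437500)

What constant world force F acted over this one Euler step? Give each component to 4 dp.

v₁ − v₀ = (-0.22000000, 0.28000000, -0.17000000)
applied force F = (-2.2000, 2.8000, -1.7000)

F = (-2.2000, 2.8000, -1.7000)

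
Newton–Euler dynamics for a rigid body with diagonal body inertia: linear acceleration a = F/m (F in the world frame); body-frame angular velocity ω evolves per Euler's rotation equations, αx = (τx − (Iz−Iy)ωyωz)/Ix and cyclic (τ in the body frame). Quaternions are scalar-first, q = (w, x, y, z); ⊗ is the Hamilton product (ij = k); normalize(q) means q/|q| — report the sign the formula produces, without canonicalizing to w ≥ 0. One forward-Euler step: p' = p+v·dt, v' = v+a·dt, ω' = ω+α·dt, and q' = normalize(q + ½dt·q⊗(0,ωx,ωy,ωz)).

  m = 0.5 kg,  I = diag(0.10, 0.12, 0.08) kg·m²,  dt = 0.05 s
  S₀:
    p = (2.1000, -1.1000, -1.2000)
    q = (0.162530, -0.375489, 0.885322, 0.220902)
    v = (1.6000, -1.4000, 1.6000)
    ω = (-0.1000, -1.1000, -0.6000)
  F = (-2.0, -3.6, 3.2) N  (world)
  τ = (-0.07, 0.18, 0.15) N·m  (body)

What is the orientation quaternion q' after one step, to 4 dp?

q' = (0.1892, -0.3829, 0.8742, 0.2309)

2q̇ = q⊗(0,ω) = (1.0688465, -0.3044540, -0.4261666, 0.4040521)
updated quaternion q' = (0.1892, -0.3829, 0.8742, 0.2309)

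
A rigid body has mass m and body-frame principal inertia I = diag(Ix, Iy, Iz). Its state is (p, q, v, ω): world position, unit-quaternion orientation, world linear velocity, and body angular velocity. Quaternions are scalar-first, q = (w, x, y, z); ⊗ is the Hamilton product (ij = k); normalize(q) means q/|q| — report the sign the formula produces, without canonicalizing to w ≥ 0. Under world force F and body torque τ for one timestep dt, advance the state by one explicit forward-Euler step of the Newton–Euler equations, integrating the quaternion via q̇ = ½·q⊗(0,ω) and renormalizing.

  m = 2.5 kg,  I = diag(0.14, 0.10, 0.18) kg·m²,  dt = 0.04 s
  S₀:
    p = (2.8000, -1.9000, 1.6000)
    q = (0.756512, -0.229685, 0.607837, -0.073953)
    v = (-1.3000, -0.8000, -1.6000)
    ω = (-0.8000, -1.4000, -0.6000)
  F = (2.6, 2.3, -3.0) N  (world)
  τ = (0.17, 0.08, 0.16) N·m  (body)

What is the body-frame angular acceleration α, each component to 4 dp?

α = (0.7343, 0.9920, 1.1378)

gyro term ω×Iω = (0.0672, -0.0192, -0.0448)
α = I⁻¹(τ − ω×Iω) = (0.7343, 0.9920, 1.1378)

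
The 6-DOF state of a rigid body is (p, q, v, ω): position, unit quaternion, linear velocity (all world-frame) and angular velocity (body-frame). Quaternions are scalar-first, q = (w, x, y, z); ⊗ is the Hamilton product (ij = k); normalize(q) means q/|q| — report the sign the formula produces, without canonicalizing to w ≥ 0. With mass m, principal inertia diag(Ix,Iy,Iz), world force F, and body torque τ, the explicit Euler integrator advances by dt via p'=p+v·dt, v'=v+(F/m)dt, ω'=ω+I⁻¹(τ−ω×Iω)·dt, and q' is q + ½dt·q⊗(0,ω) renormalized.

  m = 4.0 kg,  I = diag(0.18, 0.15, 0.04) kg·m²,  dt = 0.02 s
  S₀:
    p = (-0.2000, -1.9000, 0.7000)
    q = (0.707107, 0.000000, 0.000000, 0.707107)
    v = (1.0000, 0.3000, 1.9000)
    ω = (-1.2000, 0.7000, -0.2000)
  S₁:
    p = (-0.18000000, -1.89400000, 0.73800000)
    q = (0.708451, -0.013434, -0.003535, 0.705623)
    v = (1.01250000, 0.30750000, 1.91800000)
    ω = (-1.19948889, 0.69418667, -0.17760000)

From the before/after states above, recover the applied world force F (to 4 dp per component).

v₁ − v₀ = (0.01250000, 0.00750000, 0.01800000)
m·(v₁−v₀)/dt = (2.5000, 1.5000, 3.6000)

F = (2.5000, 1.5000, 3.6000)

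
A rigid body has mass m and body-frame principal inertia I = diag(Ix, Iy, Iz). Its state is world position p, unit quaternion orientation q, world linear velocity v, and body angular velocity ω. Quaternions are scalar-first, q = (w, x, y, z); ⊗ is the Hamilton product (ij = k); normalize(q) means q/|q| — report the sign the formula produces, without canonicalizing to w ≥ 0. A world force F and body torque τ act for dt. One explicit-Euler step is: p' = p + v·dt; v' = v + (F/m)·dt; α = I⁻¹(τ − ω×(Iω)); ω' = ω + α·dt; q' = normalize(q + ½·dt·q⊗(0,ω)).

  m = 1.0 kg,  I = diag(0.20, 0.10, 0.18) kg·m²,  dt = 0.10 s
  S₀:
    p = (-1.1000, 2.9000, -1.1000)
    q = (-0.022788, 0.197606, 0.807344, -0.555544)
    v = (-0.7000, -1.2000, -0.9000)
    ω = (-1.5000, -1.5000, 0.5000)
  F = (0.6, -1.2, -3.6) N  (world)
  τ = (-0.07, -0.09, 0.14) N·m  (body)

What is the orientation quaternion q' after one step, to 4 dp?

q' = (0.0661, 0.1768, 0.8408, -0.5074)

Hamilton product q⊗(0,ω) = (1.7851970, -0.3954620, 0.7686950, 0.9032130)
updated quaternion q' = (0.0661, 0.1768, 0.8408, -0.5074)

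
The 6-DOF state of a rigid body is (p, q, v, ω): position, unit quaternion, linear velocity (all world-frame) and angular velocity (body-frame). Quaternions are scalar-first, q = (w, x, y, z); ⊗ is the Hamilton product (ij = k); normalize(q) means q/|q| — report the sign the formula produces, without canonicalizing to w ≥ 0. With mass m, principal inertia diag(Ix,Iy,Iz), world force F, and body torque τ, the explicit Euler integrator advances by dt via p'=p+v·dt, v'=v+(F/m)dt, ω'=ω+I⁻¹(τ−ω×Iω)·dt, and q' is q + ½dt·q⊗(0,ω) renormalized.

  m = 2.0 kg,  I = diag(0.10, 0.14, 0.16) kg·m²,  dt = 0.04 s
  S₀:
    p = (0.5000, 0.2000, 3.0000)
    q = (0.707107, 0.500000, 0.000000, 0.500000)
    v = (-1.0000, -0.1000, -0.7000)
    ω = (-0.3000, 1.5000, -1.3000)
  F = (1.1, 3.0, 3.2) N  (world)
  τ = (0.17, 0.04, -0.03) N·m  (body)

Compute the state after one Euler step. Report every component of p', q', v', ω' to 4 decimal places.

precession coupling ω×(Iω) = (-0.0390, -0.0234, -0.0180)
α = I⁻¹(τ − ω×Iω) = (2.0900, 0.4529, -0.0750)
ω' = ω + α·dt = (-0.2164, 1.5181, -1.3030)
2q̇ = q⊗(0,ω) = (0.8000000, -0.9621321, 1.5606605, -0.1692391)
q' = normalize(q + ½dt·q⊗(0,ω)) = (0.7225, 0.4804, 0.0312, 0.4962)
linear accel F/m = (0.5500, 1.5000, 1.6000)
p + v·dt = (0.4600, 0.1960, 2.9720)
v' = v + a·dt = (-0.9780, -0.0400, -0.6360)

p' = (0.4600, 0.1960, 2.9720)
q' = (0.7225, 0.4804, 0.0312, 0.4962)
v' = (-0.9780, -0.0400, -0.6360)
ω' = (-0.2164, 1.5181, -1.3030)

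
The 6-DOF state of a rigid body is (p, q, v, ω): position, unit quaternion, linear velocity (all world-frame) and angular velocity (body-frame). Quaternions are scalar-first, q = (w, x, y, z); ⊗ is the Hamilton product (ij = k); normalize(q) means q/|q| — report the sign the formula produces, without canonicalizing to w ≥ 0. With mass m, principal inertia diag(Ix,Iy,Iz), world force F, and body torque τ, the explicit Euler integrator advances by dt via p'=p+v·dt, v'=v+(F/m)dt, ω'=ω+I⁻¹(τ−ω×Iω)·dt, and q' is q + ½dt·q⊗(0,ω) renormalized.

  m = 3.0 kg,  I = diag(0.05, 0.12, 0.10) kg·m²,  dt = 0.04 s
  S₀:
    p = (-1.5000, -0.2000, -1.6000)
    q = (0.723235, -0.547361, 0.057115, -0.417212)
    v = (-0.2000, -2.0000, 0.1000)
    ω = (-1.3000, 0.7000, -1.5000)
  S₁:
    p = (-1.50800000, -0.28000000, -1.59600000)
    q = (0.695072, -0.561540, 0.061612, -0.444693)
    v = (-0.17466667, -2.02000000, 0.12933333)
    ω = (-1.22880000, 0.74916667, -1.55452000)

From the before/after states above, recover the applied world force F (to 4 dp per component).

v₁ − v₀ = (0.02533333, -0.02000000, 0.02933333)
applied force F = (1.9000, -1.5000, 2.2000)

F = (1.9000, -1.5000, 2.2000)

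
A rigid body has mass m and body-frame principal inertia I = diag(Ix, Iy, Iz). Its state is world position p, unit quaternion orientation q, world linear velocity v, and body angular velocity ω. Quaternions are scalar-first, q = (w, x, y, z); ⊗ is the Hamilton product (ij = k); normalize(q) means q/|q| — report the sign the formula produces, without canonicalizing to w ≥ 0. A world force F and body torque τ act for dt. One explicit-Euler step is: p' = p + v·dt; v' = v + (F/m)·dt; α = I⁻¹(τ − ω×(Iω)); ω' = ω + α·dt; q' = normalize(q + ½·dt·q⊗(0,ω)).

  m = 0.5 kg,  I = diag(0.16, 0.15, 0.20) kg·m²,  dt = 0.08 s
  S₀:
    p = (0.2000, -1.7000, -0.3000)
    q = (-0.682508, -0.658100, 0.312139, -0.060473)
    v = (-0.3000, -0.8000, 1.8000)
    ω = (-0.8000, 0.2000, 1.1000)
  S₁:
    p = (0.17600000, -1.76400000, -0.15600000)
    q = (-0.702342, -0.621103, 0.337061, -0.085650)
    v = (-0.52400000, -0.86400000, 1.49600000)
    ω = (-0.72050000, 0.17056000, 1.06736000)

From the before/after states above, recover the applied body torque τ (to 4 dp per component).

ω₁ − ω₀ = (0.07950000, -0.02944000, -0.03264000)
ω₀×(Iω₀) = (0.0110, 0.0352, 0.0016)
applied torque τ = (0.1700, -0.0200, -0.0800)

τ = (0.1700, -0.0200, -0.0800)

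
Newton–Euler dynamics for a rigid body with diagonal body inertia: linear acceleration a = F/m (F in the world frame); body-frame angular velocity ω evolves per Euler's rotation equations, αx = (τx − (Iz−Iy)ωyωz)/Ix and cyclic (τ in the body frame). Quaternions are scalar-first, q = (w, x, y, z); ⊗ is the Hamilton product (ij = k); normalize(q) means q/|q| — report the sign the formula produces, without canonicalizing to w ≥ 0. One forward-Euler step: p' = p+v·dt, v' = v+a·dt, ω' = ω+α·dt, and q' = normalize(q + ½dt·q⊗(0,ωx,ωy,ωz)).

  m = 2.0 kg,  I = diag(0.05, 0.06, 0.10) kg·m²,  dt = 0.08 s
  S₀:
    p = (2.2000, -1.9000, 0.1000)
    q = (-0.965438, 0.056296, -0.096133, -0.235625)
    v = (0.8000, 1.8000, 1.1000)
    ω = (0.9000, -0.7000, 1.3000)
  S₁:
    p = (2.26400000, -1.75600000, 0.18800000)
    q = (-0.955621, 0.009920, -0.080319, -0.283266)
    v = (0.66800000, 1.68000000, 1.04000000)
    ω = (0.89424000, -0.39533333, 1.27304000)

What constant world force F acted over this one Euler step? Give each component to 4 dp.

F = (-3.3000, -3.0000, -1.5000)

Δv = v₁−v₀ = (-0.13200000, -0.12000000, -0.06000000)
F = m·Δv/dt = (-3.3000, -3.0000, -1.5000)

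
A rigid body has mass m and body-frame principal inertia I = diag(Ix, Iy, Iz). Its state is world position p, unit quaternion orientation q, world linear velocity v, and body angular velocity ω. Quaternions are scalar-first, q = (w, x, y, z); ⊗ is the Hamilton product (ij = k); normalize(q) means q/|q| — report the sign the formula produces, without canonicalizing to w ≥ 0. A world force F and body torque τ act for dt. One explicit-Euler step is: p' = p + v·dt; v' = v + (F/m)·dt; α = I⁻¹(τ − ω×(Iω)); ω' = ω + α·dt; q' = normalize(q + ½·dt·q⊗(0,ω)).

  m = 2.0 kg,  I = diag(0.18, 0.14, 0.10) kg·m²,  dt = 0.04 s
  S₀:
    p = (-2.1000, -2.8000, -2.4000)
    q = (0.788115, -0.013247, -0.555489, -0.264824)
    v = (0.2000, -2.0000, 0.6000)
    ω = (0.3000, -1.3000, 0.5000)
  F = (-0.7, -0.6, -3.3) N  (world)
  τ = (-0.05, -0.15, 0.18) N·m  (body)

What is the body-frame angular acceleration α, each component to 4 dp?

ω×(Iω) gyroscopic = (0.0260, 0.0120, 0.0156)
angular accel α = (-0.4222, -1.1571, 1.6440)

α = (-0.4222, -1.1571, 1.6440)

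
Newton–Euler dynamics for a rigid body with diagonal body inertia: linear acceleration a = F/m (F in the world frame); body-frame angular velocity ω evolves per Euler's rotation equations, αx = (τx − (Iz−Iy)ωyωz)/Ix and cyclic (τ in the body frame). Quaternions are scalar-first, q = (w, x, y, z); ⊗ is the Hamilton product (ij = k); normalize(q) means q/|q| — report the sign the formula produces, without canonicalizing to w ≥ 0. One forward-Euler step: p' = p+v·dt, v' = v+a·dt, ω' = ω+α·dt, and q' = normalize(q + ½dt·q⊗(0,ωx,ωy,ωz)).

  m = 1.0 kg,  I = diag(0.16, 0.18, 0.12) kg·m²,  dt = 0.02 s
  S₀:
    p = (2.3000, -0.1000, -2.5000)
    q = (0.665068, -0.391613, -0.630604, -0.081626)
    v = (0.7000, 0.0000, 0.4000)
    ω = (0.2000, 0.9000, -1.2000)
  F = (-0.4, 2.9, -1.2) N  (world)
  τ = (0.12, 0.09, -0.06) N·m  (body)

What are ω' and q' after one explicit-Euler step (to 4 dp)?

ω' = (0.2069, 0.9111, -1.2106)
q' = (0.6705, -0.3819, -0.6294, -0.0919)

α = I⁻¹(τ − ω×Iω) = (0.3450, 0.5533, -0.5300)
new body rate ω' = (0.2069, 0.9111, -1.2106)
q⊗(0,ω) = (0.5479150, 0.9632018, 0.1123004, -1.0244125)
q + ½dt·q⊗(0,ω), renormalized = (0.6705, -0.3819, -0.6294, -0.0919)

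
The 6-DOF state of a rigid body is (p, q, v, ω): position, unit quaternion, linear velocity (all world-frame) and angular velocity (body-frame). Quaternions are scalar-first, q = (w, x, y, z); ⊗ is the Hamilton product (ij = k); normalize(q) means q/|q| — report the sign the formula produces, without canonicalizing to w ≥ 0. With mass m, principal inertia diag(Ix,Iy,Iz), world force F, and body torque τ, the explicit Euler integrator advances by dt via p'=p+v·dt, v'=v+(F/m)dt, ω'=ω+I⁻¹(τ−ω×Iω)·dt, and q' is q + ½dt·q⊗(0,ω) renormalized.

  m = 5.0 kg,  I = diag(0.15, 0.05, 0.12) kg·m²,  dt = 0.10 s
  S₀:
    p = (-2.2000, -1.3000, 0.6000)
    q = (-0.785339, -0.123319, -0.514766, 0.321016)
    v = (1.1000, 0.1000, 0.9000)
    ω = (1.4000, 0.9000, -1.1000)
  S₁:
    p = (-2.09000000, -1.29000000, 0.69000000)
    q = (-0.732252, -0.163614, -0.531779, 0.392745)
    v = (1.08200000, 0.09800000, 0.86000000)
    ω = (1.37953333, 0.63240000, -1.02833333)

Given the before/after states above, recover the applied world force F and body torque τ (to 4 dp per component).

velocity change Δv = (-0.01800000, -0.00200000, -0.04000000)
F = m·Δv/dt = (-0.9000, -0.1000, -2.0000)
Δω = ω₁−ω₀ = (-0.02046667, -0.26760000, 0.07166667)
I·α + gyro = (-0.1000, -0.1800, -0.0400)

F = (-0.9000, -0.1000, -2.0000)
τ = (-0.1000, -0.1800, -0.0400)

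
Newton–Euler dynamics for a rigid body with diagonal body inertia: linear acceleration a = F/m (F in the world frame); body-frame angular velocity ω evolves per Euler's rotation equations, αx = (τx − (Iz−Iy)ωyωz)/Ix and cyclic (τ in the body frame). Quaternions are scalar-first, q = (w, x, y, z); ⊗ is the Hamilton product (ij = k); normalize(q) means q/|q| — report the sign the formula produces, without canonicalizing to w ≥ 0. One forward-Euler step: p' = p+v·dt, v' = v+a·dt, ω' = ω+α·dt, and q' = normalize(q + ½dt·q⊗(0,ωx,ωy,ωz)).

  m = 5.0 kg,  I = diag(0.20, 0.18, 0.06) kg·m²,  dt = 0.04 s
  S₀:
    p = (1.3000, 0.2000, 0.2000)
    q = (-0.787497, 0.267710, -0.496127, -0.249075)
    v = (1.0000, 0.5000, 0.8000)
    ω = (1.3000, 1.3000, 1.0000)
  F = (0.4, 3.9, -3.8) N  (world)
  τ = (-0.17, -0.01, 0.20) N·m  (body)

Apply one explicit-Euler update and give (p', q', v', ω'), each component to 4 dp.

p' = (1.3400, 0.2200, 0.2320)
q' = (-0.7759, 0.2436, -0.5280, -0.2448)
v' = (1.0032, 0.5312, 0.7696)
ω' = (1.2972, 1.2573, 1.1559)

(τ − ω×Iω)/I = (-0.0700, -1.0667, 3.8967)
ω' = ω + α·dt = (1.2972, 1.2573, 1.1559)
q⊗(0,ω) = (0.5460171, -1.1960756, -1.6152536, 0.2054911)
q + ½dt·q⊗(0,ω), renormalized = (-0.7759, 0.2436, -0.5280, -0.2448)
p' = p + v·dt = (1.3400, 0.2200, 0.2320)
new velocity v' = (1.0032, 0.5312, 0.7696)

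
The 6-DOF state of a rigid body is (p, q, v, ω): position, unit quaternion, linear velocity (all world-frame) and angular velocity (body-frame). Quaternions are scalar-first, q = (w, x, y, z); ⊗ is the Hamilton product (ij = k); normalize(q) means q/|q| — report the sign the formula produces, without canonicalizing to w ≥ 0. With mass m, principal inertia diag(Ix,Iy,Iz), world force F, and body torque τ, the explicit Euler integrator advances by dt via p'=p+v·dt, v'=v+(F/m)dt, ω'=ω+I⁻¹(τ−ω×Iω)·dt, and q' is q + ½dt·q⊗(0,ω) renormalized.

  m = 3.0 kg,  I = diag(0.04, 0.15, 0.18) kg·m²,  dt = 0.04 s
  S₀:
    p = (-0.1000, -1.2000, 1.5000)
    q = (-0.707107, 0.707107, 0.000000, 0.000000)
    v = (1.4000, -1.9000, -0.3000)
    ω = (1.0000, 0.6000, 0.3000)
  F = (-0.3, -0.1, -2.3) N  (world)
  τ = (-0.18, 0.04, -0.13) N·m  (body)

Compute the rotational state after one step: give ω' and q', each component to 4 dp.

gyro term ω×Iω = (0.0054, -0.0420, 0.0660)
(τ − ω×Iω)/I = (-4.6350, 0.5467, -1.0889)
ω + α·dt = (0.8146, 0.6219, 0.2564)
q⊗(0,ω) = (-0.7071070, -0.7071070, -0.6363963, 0.2121321)
updated quaternion q' = (-0.7210, 0.6928, -0.0127, 0.0042)

ω' = (0.8146, 0.6219, 0.2564)
q' = (-0.7210, 0.6928, -0.0127, 0.0042)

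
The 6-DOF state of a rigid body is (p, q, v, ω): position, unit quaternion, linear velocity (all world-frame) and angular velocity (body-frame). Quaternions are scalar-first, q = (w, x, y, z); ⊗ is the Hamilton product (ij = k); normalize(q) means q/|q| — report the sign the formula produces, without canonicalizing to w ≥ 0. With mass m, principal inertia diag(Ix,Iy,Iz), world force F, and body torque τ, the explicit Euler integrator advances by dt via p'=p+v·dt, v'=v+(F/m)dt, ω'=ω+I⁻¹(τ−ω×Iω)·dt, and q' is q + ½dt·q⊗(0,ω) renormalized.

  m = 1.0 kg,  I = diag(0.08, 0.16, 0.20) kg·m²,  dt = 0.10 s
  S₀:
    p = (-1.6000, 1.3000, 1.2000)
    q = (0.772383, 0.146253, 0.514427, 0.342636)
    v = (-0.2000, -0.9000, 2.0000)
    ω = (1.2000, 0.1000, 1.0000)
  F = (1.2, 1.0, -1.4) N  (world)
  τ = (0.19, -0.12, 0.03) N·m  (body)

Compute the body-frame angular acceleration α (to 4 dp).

precession coupling ω×(Iω) = (0.0040, -0.1440, 0.0096)
α = I⁻¹(τ − ω×Iω) = (2.3250, 0.1500, 0.1020)

α = (2.3250, 0.1500, 0.1020)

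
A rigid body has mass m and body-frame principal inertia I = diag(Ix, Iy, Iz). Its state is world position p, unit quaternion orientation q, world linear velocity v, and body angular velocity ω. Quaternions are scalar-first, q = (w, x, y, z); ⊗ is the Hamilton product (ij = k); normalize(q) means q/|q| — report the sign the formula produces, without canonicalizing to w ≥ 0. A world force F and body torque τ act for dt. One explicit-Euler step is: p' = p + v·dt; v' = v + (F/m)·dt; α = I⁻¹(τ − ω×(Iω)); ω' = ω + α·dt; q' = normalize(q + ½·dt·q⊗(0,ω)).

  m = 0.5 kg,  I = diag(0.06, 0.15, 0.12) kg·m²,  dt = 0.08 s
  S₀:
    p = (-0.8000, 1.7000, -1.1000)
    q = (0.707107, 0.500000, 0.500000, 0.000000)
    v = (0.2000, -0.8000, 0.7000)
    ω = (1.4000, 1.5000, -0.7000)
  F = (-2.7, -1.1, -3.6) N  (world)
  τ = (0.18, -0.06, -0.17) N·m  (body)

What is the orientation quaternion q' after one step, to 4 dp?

q' = (0.6467, 0.5236, 0.5543, -0.0177)

q⊗(0,ω) = (-1.4500000, 0.6399498, 1.4106605, -0.4449749)
q' = normalize(q + ½dt·q⊗(0,ω)) = (0.6467, 0.5236, 0.5543, -0.0177)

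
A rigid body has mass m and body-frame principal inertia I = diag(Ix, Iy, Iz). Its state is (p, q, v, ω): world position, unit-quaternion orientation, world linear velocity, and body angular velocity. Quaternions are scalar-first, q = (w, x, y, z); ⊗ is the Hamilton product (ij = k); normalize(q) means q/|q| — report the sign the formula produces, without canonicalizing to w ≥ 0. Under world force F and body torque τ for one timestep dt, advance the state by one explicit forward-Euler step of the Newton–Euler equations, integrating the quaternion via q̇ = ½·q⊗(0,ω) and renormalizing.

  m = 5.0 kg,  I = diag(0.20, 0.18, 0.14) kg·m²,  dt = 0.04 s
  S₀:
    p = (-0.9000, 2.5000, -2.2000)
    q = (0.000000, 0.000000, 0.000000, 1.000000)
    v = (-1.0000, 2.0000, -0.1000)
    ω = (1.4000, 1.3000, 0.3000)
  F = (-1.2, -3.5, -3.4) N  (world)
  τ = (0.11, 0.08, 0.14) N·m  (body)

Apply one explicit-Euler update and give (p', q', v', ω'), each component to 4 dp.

α = I⁻¹(τ − ω×Iω) = (0.6280, 0.3044, 1.2600)
new body rate ω' = (1.4251, 1.3122, 0.3504)
2q̇ = q⊗(0,ω) = (-0.3000000, -1.3000000, 1.4000000, 0.0000000)
q' = normalize(q + ½dt·q⊗(0,ω)) = (-0.0060, -0.0260, 0.0280, 0.9993)
a = (-0.2400, -0.7000, -0.6800)
new position p' = (-0.9400, 2.5800, -2.2040)
v + (F/m)dt = (-1.0096, 1.9720, -0.1272)

p' = (-0.9400, 2.5800, -2.2040)
q' = (-0.0060, -0.0260, 0.0280, 0.9993)
v' = (-1.0096, 1.9720, -0.1272)
ω' = (1.4251, 1.3122, 0.3504)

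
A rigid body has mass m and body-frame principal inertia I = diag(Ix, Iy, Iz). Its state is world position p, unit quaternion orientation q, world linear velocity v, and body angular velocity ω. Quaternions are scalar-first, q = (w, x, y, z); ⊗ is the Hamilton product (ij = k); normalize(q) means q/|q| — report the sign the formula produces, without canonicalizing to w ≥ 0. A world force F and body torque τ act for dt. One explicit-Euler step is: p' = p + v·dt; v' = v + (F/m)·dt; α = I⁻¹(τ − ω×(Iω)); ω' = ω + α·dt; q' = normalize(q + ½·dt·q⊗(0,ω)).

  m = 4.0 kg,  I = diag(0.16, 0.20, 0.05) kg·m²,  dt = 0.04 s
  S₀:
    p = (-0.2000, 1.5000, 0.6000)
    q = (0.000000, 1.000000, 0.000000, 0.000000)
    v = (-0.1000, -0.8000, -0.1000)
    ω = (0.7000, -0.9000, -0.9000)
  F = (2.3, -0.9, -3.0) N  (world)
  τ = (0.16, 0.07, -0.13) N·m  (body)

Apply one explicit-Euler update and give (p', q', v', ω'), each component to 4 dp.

p' = (-0.2040, 1.4680, 0.5960)
q' = (-0.0140, 0.9996, 0.0180, -0.0180)
v' = (-0.0770, -0.8090, -0.1300)
ω' = (0.7704, -0.8721, -0.9838)

a = (0.5750, -0.2250, -0.7500)
new position p' = (-0.2040, 1.4680, 0.5960)
v' = v + a·dt = (-0.0770, -0.8090, -0.1300)
ω×(Iω) gyroscopic = (-0.1215, -0.0693, -0.0252)
α = I⁻¹(τ − ω×Iω) = (1.7594, 0.6965, -2.0960)
new body rate ω' = (0.7704, -0.8721, -0.9838)
q⊗(0,ω) = (-0.7000000, 0.0000000, 0.9000000, -0.9000000)
updated quaternion q' = (-0.0140, 0.9996, 0.0180, -0.0180)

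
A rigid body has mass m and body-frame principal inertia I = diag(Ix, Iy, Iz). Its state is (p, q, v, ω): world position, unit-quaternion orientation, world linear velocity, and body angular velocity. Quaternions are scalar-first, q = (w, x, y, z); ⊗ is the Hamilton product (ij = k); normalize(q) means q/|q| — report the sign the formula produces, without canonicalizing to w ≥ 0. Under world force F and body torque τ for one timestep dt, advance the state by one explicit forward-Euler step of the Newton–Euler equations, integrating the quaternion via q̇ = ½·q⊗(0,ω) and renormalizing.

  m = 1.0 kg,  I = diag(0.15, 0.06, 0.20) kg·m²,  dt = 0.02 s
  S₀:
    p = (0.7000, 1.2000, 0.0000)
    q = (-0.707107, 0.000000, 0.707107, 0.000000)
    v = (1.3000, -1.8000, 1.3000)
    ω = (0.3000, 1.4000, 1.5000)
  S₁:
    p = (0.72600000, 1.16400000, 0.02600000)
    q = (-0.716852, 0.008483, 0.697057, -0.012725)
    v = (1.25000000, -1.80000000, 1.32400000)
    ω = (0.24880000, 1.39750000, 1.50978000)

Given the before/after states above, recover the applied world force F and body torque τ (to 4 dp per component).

F = (-2.5000, 0.0000, 1.2000)
τ = (-0.0900, -0.0300, 0.0600)

velocity change Δv = (-0.05000000, 0.00000000, 0.02400000)
applied force F = (-2.5000, 0.0000, 1.2000)
Δω = ω₁−ω₀ = (-0.05120000, -0.00250000, 0.00978000)
I·α + gyro = (-0.0900, -0.0300, 0.0600)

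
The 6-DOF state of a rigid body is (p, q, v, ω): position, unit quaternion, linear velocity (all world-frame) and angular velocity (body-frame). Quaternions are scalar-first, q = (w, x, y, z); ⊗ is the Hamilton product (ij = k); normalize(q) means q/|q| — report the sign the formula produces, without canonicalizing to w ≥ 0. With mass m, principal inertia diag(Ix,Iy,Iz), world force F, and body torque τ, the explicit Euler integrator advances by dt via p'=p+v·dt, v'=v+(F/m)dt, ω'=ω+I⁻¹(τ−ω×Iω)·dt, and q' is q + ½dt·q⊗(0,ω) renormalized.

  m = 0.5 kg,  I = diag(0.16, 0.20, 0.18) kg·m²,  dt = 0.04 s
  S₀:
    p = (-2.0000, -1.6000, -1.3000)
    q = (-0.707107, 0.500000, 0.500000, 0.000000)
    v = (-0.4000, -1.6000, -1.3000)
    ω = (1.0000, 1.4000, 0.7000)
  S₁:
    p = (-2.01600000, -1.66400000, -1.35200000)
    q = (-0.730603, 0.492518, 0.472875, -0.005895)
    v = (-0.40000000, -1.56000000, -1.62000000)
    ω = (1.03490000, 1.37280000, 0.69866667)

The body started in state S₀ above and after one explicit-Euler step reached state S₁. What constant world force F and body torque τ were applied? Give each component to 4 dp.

F = (0.0000, 0.5000, -4.0000)
τ = (0.1200, -0.1500, 0.0500)

velocity change Δv = (0.00000000, 0.04000000, -0.32000000)
applied force F = (0.0000, 0.5000, -4.0000)
Δω = ω₁−ω₀ = (0.03490000, -0.02720000, -0.00133333)
precession coupling = (-0.0196, -0.0140, 0.0560)
I·α + gyro = (0.1200, -0.1500, 0.0500)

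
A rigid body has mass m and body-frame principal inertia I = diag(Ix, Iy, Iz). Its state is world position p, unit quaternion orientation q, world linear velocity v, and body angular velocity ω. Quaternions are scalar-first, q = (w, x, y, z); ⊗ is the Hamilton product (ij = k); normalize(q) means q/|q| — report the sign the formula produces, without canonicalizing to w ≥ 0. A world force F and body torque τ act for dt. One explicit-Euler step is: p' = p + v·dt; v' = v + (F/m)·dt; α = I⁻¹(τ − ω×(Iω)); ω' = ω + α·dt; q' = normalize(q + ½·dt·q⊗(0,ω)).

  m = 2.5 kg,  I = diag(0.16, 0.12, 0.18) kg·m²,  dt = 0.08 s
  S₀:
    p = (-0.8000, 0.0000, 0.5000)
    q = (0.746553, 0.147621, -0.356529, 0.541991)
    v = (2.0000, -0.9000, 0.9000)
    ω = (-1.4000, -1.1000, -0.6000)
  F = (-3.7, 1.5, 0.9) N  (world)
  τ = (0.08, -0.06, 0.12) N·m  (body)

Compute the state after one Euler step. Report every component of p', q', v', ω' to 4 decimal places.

p' = (-0.6400, -0.0720, 0.5720)
q' = (0.7500, 0.1378, -0.4150, 0.4962)
v' = (1.8816, -0.8520, 0.9288)
ω' = (-1.3798, -1.1288, -0.5193)

gyro term ω×Iω = (0.0396, -0.0168, -0.0616)
α = I⁻¹(τ − ω×Iω) = (0.2525, -0.3600, 1.0089)
ω + α·dt = (-1.3798, -1.1288, -0.5193)
2q̇ = q⊗(0,ω) = (0.1396821, -0.2350667, -1.4914231, -1.1094555)
q + ½dt·q⊗(0,ω), renormalized = (0.7500, 0.1378, -0.4150, 0.4962)
a = F/m = (-1.4800, 0.6000, 0.3600)
p' = p + v·dt = (-0.6400, -0.0720, 0.5720)
new velocity v' = (1.8816, -0.8520, 0.9288)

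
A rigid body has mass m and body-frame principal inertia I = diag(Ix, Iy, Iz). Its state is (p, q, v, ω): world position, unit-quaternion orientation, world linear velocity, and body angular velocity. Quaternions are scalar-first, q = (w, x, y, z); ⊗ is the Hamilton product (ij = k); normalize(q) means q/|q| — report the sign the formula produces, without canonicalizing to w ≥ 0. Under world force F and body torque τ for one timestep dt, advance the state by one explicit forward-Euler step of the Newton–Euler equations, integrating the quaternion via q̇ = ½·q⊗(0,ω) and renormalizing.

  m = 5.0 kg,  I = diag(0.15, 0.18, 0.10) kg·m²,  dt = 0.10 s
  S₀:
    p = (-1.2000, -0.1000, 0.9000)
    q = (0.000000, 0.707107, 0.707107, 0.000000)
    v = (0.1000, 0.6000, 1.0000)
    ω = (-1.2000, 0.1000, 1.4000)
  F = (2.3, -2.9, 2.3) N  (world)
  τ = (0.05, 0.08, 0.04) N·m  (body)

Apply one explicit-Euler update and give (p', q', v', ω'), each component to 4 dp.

p' = (-1.1900, -0.0400, 1.0000)
q' = (0.0387, 0.7534, 0.6548, 0.0458)
v' = (0.1460, 0.5420, 1.0460)
ω' = (-1.1592, 0.1911, 1.4436)

(τ − ω×Iω)/I = (0.4080, 0.9111, 0.4360)
ω' = ω + α·dt = (-1.1592, 0.1911, 1.4436)
2q̇ = q⊗(0,ω) = (0.7778177, 0.9899498, -0.9899498, 0.9192391)
updated quaternion q' = (0.0387, 0.7534, 0.6548, 0.0458)
linear accel F/m = (0.4600, -0.5800, 0.4600)
p' = p + v·dt = (-1.1900, -0.0400, 1.0000)
new velocity v' = (0.1460, 0.5420, 1.0460)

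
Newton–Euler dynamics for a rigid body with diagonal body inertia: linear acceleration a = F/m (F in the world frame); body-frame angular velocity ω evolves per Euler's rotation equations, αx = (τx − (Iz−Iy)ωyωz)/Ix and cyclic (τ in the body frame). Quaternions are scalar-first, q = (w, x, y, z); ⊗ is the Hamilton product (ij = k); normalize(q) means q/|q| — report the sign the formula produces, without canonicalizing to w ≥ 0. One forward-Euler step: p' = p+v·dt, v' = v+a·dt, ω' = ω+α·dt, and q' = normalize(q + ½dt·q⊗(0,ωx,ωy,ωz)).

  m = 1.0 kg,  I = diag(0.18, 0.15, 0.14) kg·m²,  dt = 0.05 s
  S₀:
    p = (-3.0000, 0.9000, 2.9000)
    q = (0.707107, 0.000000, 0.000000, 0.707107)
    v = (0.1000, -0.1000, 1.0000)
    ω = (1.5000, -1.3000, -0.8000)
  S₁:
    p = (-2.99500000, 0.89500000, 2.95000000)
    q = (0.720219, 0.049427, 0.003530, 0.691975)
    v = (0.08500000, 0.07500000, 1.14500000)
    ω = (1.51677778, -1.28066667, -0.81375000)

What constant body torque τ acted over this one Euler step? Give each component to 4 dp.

τ = (0.0500, 0.0100, 0.0200)

ω₁ − ω₀ = (0.01677778, 0.01933333, -0.01375000)
gyro term ω₀×Iω₀ = (-0.0104, -0.0480, 0.0585)
I·α + gyro = (0.0500, 0.0100, 0.0200)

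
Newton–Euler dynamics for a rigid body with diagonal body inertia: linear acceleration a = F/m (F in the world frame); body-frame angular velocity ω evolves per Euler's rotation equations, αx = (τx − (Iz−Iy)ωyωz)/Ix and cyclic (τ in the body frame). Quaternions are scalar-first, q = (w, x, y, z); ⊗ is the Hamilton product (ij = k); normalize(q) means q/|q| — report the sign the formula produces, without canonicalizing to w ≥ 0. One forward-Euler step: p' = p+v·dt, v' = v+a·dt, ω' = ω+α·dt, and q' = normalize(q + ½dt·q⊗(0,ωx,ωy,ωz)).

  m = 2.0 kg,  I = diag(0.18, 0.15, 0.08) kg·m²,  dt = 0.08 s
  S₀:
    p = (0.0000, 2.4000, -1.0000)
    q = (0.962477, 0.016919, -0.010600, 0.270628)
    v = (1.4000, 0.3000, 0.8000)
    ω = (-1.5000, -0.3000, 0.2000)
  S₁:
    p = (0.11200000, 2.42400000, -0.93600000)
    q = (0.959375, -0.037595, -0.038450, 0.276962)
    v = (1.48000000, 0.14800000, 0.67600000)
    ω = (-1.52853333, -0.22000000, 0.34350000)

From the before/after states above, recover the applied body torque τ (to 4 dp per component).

τ = (-0.0600, 0.1200, 0.1300)

Δω = ω₁−ω₀ = (-0.02853333, 0.08000000, 0.14350000)
gyro term ω₀×Iω₀ = (0.0042, -0.0300, -0.0135)
τ = I·(Δω/dt) + ω₀×(Iω₀) = (-0.0600, 0.1200, 0.1300)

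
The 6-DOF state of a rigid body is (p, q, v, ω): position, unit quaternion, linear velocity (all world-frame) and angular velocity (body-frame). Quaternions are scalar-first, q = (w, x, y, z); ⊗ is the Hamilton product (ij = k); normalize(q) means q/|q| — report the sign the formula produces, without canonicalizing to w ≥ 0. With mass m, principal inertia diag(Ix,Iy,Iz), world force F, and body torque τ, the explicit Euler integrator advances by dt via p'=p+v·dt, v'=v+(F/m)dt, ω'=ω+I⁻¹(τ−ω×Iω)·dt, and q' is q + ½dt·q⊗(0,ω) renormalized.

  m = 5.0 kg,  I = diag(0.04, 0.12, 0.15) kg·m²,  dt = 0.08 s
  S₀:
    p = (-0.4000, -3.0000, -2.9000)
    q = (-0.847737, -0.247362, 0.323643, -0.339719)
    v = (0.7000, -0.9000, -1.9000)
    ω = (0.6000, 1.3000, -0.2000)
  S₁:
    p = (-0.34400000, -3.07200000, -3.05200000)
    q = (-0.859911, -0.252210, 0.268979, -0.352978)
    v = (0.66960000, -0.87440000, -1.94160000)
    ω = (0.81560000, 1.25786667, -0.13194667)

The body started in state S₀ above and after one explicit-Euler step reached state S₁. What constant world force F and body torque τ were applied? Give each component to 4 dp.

F = (-1.9000, 1.6000, -2.6000)
τ = (0.1000, -0.0500, 0.1900)

Δv = v₁−v₀ = (-0.03040000, 0.02560000, -0.04160000)
applied force F = (-1.9000, 1.6000, -2.6000)
rate change Δω = (0.21560000, -0.04213333, 0.06805333)
ω₀×(Iω₀) = (-0.0078, 0.0132, 0.0624)
applied torque τ = (0.1000, -0.0500, 0.1900)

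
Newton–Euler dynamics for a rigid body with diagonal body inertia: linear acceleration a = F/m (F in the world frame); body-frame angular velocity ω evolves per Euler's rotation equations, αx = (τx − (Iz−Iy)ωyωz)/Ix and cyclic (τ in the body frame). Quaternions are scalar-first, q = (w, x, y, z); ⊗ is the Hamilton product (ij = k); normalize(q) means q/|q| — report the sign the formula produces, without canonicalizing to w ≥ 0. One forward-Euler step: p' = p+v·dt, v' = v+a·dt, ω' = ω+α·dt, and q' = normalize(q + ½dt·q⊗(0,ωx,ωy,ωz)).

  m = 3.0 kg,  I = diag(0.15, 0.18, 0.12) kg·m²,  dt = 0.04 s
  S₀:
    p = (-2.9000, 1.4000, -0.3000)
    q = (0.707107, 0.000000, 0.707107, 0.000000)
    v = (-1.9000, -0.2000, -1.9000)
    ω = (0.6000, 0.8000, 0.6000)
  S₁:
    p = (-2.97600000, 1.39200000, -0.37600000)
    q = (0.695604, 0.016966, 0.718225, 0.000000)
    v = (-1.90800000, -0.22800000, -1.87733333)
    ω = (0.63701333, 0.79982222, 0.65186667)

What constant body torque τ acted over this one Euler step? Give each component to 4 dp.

ω₁ − ω₀ = (0.03701333, -0.00017778, 0.05186667)
applied torque τ = (0.1100, 0.0100, 0.1700)

τ = (0.1100, 0.0100, 0.1700)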